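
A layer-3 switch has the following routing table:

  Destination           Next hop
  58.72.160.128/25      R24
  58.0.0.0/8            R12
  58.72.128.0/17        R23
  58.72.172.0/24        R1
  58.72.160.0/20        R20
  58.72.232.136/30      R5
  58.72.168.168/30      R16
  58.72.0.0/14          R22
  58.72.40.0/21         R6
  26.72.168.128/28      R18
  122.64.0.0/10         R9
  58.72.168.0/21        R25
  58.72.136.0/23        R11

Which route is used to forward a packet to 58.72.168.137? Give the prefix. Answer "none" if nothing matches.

58.72.168.0/21

Entries matching 58.72.168.137:
  58.0.0.0/8 (58.0.0.0 - 58.255.255.255)
  58.72.0.0/14 (58.72.0.0 - 58.75.255.255)
  58.72.128.0/17 (58.72.128.0 - 58.72.255.255)
  58.72.160.0/20 (58.72.160.0 - 58.72.175.255)
  58.72.168.0/21 (58.72.168.0 - 58.72.175.255)
Most specific is 58.72.168.0/21.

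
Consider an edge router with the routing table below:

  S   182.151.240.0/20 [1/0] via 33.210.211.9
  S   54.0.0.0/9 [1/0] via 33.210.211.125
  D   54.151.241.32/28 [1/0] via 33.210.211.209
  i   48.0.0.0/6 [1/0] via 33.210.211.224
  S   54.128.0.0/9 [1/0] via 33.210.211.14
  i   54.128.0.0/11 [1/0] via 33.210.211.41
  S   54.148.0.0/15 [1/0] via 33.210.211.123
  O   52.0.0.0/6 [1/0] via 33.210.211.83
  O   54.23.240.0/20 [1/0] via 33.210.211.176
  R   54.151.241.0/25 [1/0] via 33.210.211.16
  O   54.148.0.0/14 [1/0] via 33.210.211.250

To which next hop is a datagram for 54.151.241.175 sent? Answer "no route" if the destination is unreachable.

Routes whose prefix contains 54.151.241.175:
  52.0.0.0/6 (52.0.0.0 - 55.255.255.255) -> 33.210.211.83
  54.128.0.0/9 (54.128.0.0 - 54.255.255.255) -> 33.210.211.14
  54.128.0.0/11 (54.128.0.0 - 54.159.255.255) -> 33.210.211.41
  54.148.0.0/14 (54.148.0.0 - 54.151.255.255) -> 33.210.211.250
More-specific entries that do NOT match:
  54.151.241.32/28 (54.151.241.32 - 54.151.241.47) does not contain 54.151.241.175
  54.151.241.0/25 (54.151.241.0 - 54.151.241.127) does not contain 54.151.241.175
  182.151.240.0/20 (182.151.240.0 - 182.151.255.255) does not contain 54.151.241.175
  54.23.240.0/20 (54.23.240.0 - 54.23.255.255) does not contain 54.151.241.175
  54.148.0.0/15 (54.148.0.0 - 54.149.255.255) does not contain 54.151.241.175
Longest matching prefix is /14 -> next hop 33.210.211.250.

33.210.211.250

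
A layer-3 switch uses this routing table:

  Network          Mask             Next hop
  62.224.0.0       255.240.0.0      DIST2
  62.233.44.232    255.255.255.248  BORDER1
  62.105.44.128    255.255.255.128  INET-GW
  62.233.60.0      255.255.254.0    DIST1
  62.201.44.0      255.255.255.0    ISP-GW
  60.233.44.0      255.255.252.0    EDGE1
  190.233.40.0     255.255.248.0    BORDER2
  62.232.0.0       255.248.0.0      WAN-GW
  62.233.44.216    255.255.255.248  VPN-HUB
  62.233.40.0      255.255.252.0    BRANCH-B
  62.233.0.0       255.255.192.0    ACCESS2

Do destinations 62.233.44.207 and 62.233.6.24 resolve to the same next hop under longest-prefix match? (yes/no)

yes

62.233.44.207: longest match 62.233.0.0/18 -> ACCESS2
62.233.6.24: longest match 62.233.0.0/18 -> ACCESS2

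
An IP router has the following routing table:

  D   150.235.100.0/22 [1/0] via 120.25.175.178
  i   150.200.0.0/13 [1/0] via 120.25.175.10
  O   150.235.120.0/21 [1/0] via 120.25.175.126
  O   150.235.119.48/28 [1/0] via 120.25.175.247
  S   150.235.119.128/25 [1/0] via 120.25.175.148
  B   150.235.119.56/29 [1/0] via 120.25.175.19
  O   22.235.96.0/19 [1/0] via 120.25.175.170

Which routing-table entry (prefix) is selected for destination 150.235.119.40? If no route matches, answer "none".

none

150.235.119.40 is outside every listed prefix and there is no default route.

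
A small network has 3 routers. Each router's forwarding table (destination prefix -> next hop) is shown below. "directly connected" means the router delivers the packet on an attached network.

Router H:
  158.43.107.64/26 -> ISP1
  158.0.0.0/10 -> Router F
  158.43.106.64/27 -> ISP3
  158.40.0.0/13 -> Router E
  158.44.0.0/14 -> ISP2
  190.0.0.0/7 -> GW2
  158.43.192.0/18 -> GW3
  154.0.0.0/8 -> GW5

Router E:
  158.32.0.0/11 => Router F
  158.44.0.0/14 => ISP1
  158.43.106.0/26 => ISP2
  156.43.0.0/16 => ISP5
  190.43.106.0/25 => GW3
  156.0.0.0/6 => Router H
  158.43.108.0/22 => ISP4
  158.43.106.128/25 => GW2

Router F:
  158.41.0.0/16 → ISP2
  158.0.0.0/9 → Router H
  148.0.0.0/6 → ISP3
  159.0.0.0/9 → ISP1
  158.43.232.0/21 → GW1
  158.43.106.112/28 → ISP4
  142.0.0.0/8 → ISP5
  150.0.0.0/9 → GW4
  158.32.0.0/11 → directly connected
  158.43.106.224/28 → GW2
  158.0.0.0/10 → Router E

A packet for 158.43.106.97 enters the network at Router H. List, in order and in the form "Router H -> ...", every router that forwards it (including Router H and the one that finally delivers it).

Router H -> Router E -> Router F

At Router H: longest match for 158.43.106.97 is 158.40.0.0/13 -> Router E
At Router E: longest match for 158.43.106.97 is 158.32.0.0/11 -> Router F
At Router F: longest match for 158.43.106.97 is 158.32.0.0/11 -> directly connected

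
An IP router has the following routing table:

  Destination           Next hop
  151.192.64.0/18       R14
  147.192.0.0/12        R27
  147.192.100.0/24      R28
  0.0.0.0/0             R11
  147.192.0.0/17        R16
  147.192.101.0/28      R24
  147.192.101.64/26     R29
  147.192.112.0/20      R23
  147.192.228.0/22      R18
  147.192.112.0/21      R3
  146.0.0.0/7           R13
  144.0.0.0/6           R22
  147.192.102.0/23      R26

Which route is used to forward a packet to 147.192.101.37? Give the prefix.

Entries matching 147.192.101.37:
  0.0.0.0/0 (default, matches everything)
  144.0.0.0/6 (144.0.0.0 - 147.255.255.255)
  146.0.0.0/7 (146.0.0.0 - 147.255.255.255)
  147.192.0.0/12 (147.192.0.0 - 147.207.255.255)
  147.192.0.0/17 (147.192.0.0 - 147.192.127.255)
Most specific is 147.192.0.0/17.

147.192.0.0/17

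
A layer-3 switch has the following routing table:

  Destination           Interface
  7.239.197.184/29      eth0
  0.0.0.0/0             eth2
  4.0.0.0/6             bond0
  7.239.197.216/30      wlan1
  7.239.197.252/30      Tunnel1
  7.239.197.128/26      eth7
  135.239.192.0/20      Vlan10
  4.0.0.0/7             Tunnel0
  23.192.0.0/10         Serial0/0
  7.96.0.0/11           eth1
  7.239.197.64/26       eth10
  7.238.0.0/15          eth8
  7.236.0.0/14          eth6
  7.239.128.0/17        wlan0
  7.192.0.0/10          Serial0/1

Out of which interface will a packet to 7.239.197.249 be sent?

Routes whose prefix contains 7.239.197.249:
  0.0.0.0/0 (default, matches everything) -> eth2
  4.0.0.0/6 (4.0.0.0 - 7.255.255.255) -> bond0
  7.192.0.0/10 (7.192.0.0 - 7.255.255.255) -> Serial0/1
  7.236.0.0/14 (7.236.0.0 - 7.239.255.255) -> eth6
  7.238.0.0/15 (7.238.0.0 - 7.239.255.255) -> eth8
  7.239.128.0/17 (7.239.128.0 - 7.239.255.255) -> wlan0
More-specific entries that do NOT match:
  7.239.197.216/30 (7.239.197.216 - 7.239.197.219) does not contain 7.239.197.249
  7.239.197.252/30 (7.239.197.252 - 7.239.197.255) does not contain 7.239.197.249
  7.239.197.184/29 (7.239.197.184 - 7.239.197.191) does not contain 7.239.197.249
  7.239.197.128/26 (7.239.197.128 - 7.239.197.191) does not contain 7.239.197.249
  7.239.197.64/26 (7.239.197.64 - 7.239.197.127) does not contain 7.239.197.249
  135.239.192.0/20 (135.239.192.0 - 135.239.207.255) does not contain 7.239.197.249
Longest matching prefix is /17 -> interface wlan0.

wlan0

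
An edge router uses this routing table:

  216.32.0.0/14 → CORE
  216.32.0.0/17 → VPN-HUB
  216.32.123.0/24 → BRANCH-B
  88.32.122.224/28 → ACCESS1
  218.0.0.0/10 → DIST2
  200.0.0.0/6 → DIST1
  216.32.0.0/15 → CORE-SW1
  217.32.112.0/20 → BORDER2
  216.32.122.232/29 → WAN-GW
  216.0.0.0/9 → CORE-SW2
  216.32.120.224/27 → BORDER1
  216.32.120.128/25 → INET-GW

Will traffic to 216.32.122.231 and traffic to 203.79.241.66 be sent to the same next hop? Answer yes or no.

no

216.32.122.231: longest match 216.32.0.0/17 -> VPN-HUB
203.79.241.66: longest match 200.0.0.0/6 -> DIST1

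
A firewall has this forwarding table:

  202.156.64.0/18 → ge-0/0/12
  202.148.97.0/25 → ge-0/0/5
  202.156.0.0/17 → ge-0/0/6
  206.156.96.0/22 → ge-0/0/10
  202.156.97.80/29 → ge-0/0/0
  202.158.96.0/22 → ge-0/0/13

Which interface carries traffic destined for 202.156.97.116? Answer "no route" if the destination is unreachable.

Routes whose prefix contains 202.156.97.116:
  202.156.0.0/17 (202.156.0.0 - 202.156.127.255) -> ge-0/0/6
  202.156.64.0/18 (202.156.64.0 - 202.156.127.255) -> ge-0/0/12
More-specific entries that do NOT match:
  202.156.97.80/29 (202.156.97.80 - 202.156.97.87) does not contain 202.156.97.116
  202.148.97.0/25 (202.148.97.0 - 202.148.97.127) does not contain 202.156.97.116
  206.156.96.0/22 (206.156.96.0 - 206.156.99.255) does not contain 202.156.97.116
  202.158.96.0/22 (202.158.96.0 - 202.158.99.255) does not contain 202.156.97.116
Longest matching prefix is /18 -> interface ge-0/0/12.

ge-0/0/12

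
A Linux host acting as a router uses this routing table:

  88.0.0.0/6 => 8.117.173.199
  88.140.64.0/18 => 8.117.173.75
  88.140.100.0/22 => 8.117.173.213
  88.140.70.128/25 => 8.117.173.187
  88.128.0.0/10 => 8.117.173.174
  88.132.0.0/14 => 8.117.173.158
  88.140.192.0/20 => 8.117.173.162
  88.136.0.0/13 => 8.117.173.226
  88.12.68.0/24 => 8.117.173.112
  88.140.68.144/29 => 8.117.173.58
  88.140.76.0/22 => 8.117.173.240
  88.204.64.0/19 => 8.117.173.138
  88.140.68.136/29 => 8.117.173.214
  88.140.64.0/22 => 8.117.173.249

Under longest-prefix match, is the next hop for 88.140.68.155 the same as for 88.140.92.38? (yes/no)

yes

88.140.68.155: longest match 88.140.64.0/18 -> 8.117.173.75
88.140.92.38: longest match 88.140.64.0/18 -> 8.117.173.75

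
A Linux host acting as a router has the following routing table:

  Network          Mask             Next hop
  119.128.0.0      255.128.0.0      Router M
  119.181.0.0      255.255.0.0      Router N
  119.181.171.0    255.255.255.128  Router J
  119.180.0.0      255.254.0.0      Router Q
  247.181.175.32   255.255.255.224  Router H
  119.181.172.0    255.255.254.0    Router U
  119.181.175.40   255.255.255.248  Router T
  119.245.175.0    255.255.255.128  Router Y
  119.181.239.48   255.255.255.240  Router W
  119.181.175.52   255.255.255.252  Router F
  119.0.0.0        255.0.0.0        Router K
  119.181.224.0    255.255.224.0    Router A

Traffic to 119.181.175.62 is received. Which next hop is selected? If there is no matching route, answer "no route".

Router N

Routes whose prefix contains 119.181.175.62:
  119.0.0.0/8 (119.0.0.0 - 119.255.255.255) -> Router K
  119.128.0.0/9 (119.128.0.0 - 119.255.255.255) -> Router M
  119.180.0.0/15 (119.180.0.0 - 119.181.255.255) -> Router Q
  119.181.0.0/16 (119.181.0.0 - 119.181.255.255) -> Router N
More-specific entries that do NOT match:
  119.181.175.52/30 (119.181.175.52 - 119.181.175.55) does not contain 119.181.175.62
  119.181.175.40/29 (119.181.175.40 - 119.181.175.47) does not contain 119.181.175.62
  119.181.239.48/28 (119.181.239.48 - 119.181.239.63) does not contain 119.181.175.62
  247.181.175.32/27 (247.181.175.32 - 247.181.175.63) does not contain 119.181.175.62
  119.181.171.0/25 (119.181.171.0 - 119.181.171.127) does not contain 119.181.175.62
  119.245.175.0/25 (119.245.175.0 - 119.245.175.127) does not contain 119.181.175.62
  119.181.172.0/23 (119.181.172.0 - 119.181.173.255) does not contain 119.181.175.62
  119.181.224.0/19 (119.181.224.0 - 119.181.255.255) does not contain 119.181.175.62
Longest matching prefix is /16 -> next hop Router N.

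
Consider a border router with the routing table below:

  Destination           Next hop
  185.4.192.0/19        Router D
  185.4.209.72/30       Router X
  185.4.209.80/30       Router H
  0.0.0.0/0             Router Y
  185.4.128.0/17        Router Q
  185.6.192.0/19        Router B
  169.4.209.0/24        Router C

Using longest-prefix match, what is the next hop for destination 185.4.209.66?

Routes whose prefix contains 185.4.209.66:
  0.0.0.0/0 (default, matches everything) -> Router Y
  185.4.128.0/17 (185.4.128.0 - 185.4.255.255) -> Router Q
  185.4.192.0/19 (185.4.192.0 - 185.4.223.255) -> Router D
More-specific entries that do NOT match:
  185.4.209.72/30 (185.4.209.72 - 185.4.209.75) does not contain 185.4.209.66
  185.4.209.80/30 (185.4.209.80 - 185.4.209.83) does not contain 185.4.209.66
  169.4.209.0/24 (169.4.209.0 - 169.4.209.255) does not contain 185.4.209.66
Longest matching prefix is /19 -> next hop Router D.

Router D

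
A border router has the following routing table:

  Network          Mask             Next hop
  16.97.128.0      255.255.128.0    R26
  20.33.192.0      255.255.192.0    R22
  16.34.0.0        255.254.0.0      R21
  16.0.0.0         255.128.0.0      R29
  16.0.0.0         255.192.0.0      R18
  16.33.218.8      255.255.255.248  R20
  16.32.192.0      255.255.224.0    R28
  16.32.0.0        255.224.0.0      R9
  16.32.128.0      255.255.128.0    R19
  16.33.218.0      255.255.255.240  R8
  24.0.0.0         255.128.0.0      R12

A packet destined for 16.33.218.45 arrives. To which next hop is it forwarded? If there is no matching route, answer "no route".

R9

Routes whose prefix contains 16.33.218.45:
  16.0.0.0/9 (16.0.0.0 - 16.127.255.255) -> R29
  16.0.0.0/10 (16.0.0.0 - 16.63.255.255) -> R18
  16.32.0.0/11 (16.32.0.0 - 16.63.255.255) -> R9
More-specific entries that do NOT match:
  16.33.218.8/29 (16.33.218.8 - 16.33.218.15) does not contain 16.33.218.45
  16.33.218.0/28 (16.33.218.0 - 16.33.218.15) does not contain 16.33.218.45
  16.32.192.0/19 (16.32.192.0 - 16.32.223.255) does not contain 16.33.218.45
  20.33.192.0/18 (20.33.192.0 - 20.33.255.255) does not contain 16.33.218.45
  16.97.128.0/17 (16.97.128.0 - 16.97.255.255) does not contain 16.33.218.45
  16.32.128.0/17 (16.32.128.0 - 16.32.255.255) does not contain 16.33.218.45
  16.34.0.0/15 (16.34.0.0 - 16.35.255.255) does not contain 16.33.218.45
Longest matching prefix is /11 -> next hop R9.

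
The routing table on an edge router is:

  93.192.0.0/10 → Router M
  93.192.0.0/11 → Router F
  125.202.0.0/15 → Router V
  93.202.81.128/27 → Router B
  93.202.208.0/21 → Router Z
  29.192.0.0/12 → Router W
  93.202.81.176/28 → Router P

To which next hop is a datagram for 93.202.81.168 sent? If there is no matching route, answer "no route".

Router F

Routes whose prefix contains 93.202.81.168:
  93.192.0.0/10 (93.192.0.0 - 93.255.255.255) -> Router M
  93.192.0.0/11 (93.192.0.0 - 93.223.255.255) -> Router F
More-specific entries that do NOT match:
  93.202.81.176/28 (93.202.81.176 - 93.202.81.191) does not contain 93.202.81.168
  93.202.81.128/27 (93.202.81.128 - 93.202.81.159) does not contain 93.202.81.168
  93.202.208.0/21 (93.202.208.0 - 93.202.215.255) does not contain 93.202.81.168
  125.202.0.0/15 (125.202.0.0 - 125.203.255.255) does not contain 93.202.81.168
  29.192.0.0/12 (29.192.0.0 - 29.207.255.255) does not contain 93.202.81.168
Longest matching prefix is /11 -> next hop Router F.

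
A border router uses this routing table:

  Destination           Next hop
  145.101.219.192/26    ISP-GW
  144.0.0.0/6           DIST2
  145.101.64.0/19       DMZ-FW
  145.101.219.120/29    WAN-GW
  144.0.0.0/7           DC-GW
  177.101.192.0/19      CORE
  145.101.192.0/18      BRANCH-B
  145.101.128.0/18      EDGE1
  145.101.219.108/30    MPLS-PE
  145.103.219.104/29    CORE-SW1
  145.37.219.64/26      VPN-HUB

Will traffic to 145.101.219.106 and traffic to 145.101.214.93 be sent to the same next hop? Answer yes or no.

yes

145.101.219.106: longest match 145.101.192.0/18 -> BRANCH-B
145.101.214.93: longest match 145.101.192.0/18 -> BRANCH-B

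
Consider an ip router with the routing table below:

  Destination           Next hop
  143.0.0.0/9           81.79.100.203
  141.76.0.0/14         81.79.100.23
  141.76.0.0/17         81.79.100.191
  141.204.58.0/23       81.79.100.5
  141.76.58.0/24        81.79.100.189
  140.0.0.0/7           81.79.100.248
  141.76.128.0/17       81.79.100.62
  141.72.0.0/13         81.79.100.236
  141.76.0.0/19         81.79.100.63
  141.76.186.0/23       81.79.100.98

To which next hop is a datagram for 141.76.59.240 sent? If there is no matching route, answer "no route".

81.79.100.191

Routes whose prefix contains 141.76.59.240:
  140.0.0.0/7 (140.0.0.0 - 141.255.255.255) -> 81.79.100.248
  141.72.0.0/13 (141.72.0.0 - 141.79.255.255) -> 81.79.100.236
  141.76.0.0/14 (141.76.0.0 - 141.79.255.255) -> 81.79.100.23
  141.76.0.0/17 (141.76.0.0 - 141.76.127.255) -> 81.79.100.191
More-specific entries that do NOT match:
  141.76.58.0/24 (141.76.58.0 - 141.76.58.255) does not contain 141.76.59.240
  141.204.58.0/23 (141.204.58.0 - 141.204.59.255) does not contain 141.76.59.240
  141.76.186.0/23 (141.76.186.0 - 141.76.187.255) does not contain 141.76.59.240
  141.76.0.0/19 (141.76.0.0 - 141.76.31.255) does not contain 141.76.59.240
Longest matching prefix is /17 -> next hop 81.79.100.191.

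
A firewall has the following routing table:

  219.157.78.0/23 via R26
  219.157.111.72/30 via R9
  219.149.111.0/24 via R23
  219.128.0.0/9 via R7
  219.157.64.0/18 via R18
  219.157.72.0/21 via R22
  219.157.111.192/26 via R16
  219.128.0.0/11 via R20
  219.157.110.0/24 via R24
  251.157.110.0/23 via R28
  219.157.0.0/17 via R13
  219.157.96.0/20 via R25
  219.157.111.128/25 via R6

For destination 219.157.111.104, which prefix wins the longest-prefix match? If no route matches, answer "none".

Entries matching 219.157.111.104:
  219.128.0.0/9 (219.128.0.0 - 219.255.255.255)
  219.128.0.0/11 (219.128.0.0 - 219.159.255.255)
  219.157.0.0/17 (219.157.0.0 - 219.157.127.255)
  219.157.64.0/18 (219.157.64.0 - 219.157.127.255)
  219.157.96.0/20 (219.157.96.0 - 219.157.111.255)
Most specific is 219.157.96.0/20.

219.157.96.0/20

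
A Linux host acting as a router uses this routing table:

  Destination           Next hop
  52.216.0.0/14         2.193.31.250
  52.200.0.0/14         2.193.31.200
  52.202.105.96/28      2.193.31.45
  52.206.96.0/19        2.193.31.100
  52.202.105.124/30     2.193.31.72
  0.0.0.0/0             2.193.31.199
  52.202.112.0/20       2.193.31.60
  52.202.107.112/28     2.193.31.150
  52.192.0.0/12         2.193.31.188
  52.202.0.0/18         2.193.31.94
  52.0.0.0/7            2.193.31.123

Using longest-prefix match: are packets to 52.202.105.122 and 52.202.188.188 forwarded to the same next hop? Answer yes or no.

52.202.105.122: longest match 52.200.0.0/14 -> 2.193.31.200
52.202.188.188: longest match 52.200.0.0/14 -> 2.193.31.200

yes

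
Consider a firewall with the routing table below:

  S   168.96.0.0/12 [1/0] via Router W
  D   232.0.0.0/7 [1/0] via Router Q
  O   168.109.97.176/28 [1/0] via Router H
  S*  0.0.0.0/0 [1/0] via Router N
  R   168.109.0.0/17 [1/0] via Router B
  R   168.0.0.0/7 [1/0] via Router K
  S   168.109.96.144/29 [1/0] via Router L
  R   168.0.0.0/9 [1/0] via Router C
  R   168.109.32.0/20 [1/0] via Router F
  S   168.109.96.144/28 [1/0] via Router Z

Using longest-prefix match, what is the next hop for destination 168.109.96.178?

Router B

Routes whose prefix contains 168.109.96.178:
  0.0.0.0/0 (default, matches everything) -> Router N
  168.0.0.0/7 (168.0.0.0 - 169.255.255.255) -> Router K
  168.0.0.0/9 (168.0.0.0 - 168.127.255.255) -> Router C
  168.96.0.0/12 (168.96.0.0 - 168.111.255.255) -> Router W
  168.109.0.0/17 (168.109.0.0 - 168.109.127.255) -> Router B
More-specific entries that do NOT match:
  168.109.96.144/29 (168.109.96.144 - 168.109.96.151) does not contain 168.109.96.178
  168.109.97.176/28 (168.109.97.176 - 168.109.97.191) does not contain 168.109.96.178
  168.109.96.144/28 (168.109.96.144 - 168.109.96.159) does not contain 168.109.96.178
  168.109.32.0/20 (168.109.32.0 - 168.109.47.255) does not contain 168.109.96.178
Longest matching prefix is /17 -> next hop Router B.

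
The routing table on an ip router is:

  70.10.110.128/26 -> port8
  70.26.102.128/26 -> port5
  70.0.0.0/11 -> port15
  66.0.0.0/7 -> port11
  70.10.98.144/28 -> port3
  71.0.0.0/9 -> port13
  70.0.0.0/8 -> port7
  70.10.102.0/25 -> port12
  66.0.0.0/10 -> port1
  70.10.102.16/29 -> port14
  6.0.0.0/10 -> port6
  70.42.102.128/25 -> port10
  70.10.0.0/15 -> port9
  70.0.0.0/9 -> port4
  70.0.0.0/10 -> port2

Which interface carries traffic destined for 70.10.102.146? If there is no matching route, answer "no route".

port9

Routes whose prefix contains 70.10.102.146:
  70.0.0.0/8 (70.0.0.0 - 70.255.255.255) -> port7
  70.0.0.0/9 (70.0.0.0 - 70.127.255.255) -> port4
  70.0.0.0/10 (70.0.0.0 - 70.63.255.255) -> port2
  70.0.0.0/11 (70.0.0.0 - 70.31.255.255) -> port15
  70.10.0.0/15 (70.10.0.0 - 70.11.255.255) -> port9
More-specific entries that do NOT match:
  70.10.102.16/29 (70.10.102.16 - 70.10.102.23) does not contain 70.10.102.146
  70.10.98.144/28 (70.10.98.144 - 70.10.98.159) does not contain 70.10.102.146
  70.10.110.128/26 (70.10.110.128 - 70.10.110.191) does not contain 70.10.102.146
  70.26.102.128/26 (70.26.102.128 - 70.26.102.191) does not contain 70.10.102.146
  70.10.102.0/25 (70.10.102.0 - 70.10.102.127) does not contain 70.10.102.146
  70.42.102.128/25 (70.42.102.128 - 70.42.102.255) does not contain 70.10.102.146
Longest matching prefix is /15 -> interface port9.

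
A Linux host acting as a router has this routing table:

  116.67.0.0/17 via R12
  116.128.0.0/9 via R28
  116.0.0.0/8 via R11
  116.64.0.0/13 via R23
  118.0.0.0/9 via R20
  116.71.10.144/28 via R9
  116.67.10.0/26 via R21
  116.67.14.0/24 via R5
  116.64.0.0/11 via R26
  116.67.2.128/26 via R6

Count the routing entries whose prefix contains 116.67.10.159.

Prefixes containing 116.67.10.159:
  116.0.0.0/8 (116.0.0.0 - 116.255.255.255)
  116.64.0.0/11 (116.64.0.0 - 116.95.255.255)
  116.64.0.0/13 (116.64.0.0 - 116.71.255.255)
  116.67.0.0/17 (116.67.0.0 - 116.67.127.255)
Total matching entries: 4.

4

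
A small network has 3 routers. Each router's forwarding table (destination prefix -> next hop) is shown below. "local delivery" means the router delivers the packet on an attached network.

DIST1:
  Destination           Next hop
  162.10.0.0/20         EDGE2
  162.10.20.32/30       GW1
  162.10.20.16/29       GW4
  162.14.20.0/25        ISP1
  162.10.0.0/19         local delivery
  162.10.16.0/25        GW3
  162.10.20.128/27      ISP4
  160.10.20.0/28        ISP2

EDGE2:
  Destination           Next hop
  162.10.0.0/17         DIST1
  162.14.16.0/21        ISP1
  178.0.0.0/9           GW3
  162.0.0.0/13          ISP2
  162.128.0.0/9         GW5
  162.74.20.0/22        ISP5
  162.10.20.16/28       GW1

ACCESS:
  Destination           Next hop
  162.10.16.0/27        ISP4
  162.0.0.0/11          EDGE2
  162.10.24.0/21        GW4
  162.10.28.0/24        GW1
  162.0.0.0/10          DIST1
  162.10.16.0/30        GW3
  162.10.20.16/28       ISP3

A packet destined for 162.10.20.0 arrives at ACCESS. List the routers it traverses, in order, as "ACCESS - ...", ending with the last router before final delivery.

ACCESS - EDGE2 - DIST1

At ACCESS: longest match for 162.10.20.0 is 162.0.0.0/11 -> EDGE2
At EDGE2: longest match for 162.10.20.0 is 162.10.0.0/17 -> DIST1
At DIST1: longest match for 162.10.20.0 is 162.10.0.0/19 -> local delivery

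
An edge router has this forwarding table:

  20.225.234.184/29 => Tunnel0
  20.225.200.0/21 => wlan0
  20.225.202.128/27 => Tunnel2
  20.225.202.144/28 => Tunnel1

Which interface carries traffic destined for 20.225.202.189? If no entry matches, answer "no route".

Routes whose prefix contains 20.225.202.189:
  20.225.200.0/21 (20.225.200.0 - 20.225.207.255) -> wlan0
More-specific entries that do NOT match:
  20.225.234.184/29 (20.225.234.184 - 20.225.234.191) does not contain 20.225.202.189
  20.225.202.144/28 (20.225.202.144 - 20.225.202.159) does not contain 20.225.202.189
  20.225.202.128/27 (20.225.202.128 - 20.225.202.159) does not contain 20.225.202.189
Longest matching prefix is /21 -> interface wlan0.

wlan0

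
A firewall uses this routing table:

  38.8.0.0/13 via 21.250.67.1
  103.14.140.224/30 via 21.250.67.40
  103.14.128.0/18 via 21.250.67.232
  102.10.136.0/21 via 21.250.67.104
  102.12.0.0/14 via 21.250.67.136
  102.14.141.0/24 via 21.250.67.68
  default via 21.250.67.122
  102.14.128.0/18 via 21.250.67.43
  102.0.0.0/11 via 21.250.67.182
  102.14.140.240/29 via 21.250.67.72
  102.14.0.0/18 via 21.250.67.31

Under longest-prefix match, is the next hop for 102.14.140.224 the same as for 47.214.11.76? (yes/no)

no

102.14.140.224: longest match 102.14.128.0/18 -> 21.250.67.43
47.214.11.76: longest match 0.0.0.0/0 -> 21.250.67.122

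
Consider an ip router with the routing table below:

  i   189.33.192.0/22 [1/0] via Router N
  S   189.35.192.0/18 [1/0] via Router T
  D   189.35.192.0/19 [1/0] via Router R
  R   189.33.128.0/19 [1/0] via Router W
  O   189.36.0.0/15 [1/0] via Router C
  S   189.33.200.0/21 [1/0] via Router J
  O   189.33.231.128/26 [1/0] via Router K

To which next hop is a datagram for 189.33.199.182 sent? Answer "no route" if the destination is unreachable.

No entry's prefix contains 189.33.199.182; there is no default route.

no route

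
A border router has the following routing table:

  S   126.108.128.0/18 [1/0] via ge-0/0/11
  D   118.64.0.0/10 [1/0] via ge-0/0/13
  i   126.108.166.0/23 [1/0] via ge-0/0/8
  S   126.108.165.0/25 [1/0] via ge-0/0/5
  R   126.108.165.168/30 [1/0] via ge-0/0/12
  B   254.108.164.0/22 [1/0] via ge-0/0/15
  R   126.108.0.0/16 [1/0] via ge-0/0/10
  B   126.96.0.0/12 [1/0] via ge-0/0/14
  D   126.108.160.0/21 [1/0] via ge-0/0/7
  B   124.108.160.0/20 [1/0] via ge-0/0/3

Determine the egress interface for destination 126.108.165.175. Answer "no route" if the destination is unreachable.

ge-0/0/7

Routes whose prefix contains 126.108.165.175:
  126.96.0.0/12 (126.96.0.0 - 126.111.255.255) -> ge-0/0/14
  126.108.0.0/16 (126.108.0.0 - 126.108.255.255) -> ge-0/0/10
  126.108.128.0/18 (126.108.128.0 - 126.108.191.255) -> ge-0/0/11
  126.108.160.0/21 (126.108.160.0 - 126.108.167.255) -> ge-0/0/7
More-specific entries that do NOT match:
  126.108.165.168/30 (126.108.165.168 - 126.108.165.171) does not contain 126.108.165.175
  126.108.165.0/25 (126.108.165.0 - 126.108.165.127) does not contain 126.108.165.175
  126.108.166.0/23 (126.108.166.0 - 126.108.167.255) does not contain 126.108.165.175
  254.108.164.0/22 (254.108.164.0 - 254.108.167.255) does not contain 126.108.165.175
Longest matching prefix is /21 -> interface ge-0/0/7.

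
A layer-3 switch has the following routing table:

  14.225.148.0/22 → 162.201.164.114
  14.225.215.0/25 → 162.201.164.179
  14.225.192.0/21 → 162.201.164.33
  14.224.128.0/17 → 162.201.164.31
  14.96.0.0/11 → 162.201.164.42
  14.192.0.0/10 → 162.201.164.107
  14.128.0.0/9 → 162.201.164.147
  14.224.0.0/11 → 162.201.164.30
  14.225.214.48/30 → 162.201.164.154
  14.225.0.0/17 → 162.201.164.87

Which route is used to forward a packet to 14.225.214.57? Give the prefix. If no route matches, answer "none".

Entries matching 14.225.214.57:
  14.128.0.0/9 (14.128.0.0 - 14.255.255.255)
  14.192.0.0/10 (14.192.0.0 - 14.255.255.255)
  14.224.0.0/11 (14.224.0.0 - 14.255.255.255)
Most specific is 14.224.0.0/11.

14.224.0.0/11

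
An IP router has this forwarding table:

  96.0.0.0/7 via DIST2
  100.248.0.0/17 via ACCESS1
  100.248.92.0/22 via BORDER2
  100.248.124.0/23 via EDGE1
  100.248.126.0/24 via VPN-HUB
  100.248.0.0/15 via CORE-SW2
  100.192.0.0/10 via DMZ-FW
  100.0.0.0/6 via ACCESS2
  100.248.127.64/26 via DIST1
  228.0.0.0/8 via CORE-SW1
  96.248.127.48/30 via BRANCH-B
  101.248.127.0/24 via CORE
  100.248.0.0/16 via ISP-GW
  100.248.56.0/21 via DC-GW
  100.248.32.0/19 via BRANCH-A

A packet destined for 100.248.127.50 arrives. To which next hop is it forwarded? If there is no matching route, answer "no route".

ACCESS1

Routes whose prefix contains 100.248.127.50:
  100.0.0.0/6 (100.0.0.0 - 103.255.255.255) -> ACCESS2
  100.192.0.0/10 (100.192.0.0 - 100.255.255.255) -> DMZ-FW
  100.248.0.0/15 (100.248.0.0 - 100.249.255.255) -> CORE-SW2
  100.248.0.0/16 (100.248.0.0 - 100.248.255.255) -> ISP-GW
  100.248.0.0/17 (100.248.0.0 - 100.248.127.255) -> ACCESS1
More-specific entries that do NOT match:
  96.248.127.48/30 (96.248.127.48 - 96.248.127.51) does not contain 100.248.127.50
  100.248.127.64/26 (100.248.127.64 - 100.248.127.127) does not contain 100.248.127.50
  100.248.126.0/24 (100.248.126.0 - 100.248.126.255) does not contain 100.248.127.50
  101.248.127.0/24 (101.248.127.0 - 101.248.127.255) does not contain 100.248.127.50
  100.248.124.0/23 (100.248.124.0 - 100.248.125.255) does not contain 100.248.127.50
  100.248.92.0/22 (100.248.92.0 - 100.248.95.255) does not contain 100.248.127.50
  100.248.56.0/21 (100.248.56.0 - 100.248.63.255) does not contain 100.248.127.50
  100.248.32.0/19 (100.248.32.0 - 100.248.63.255) does not contain 100.248.127.50
Longest matching prefix is /17 -> next hop ACCESS1.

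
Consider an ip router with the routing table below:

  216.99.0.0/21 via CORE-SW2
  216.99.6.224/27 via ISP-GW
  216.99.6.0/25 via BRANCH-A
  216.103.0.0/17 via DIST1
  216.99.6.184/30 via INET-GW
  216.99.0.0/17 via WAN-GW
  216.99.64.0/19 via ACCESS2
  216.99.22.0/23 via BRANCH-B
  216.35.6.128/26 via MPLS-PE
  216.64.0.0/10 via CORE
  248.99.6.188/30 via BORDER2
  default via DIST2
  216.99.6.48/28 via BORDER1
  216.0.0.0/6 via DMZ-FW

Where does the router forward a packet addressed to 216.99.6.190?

CORE-SW2

Routes whose prefix contains 216.99.6.190:
  0.0.0.0/0 (default, matches everything) -> DIST2
  216.0.0.0/6 (216.0.0.0 - 219.255.255.255) -> DMZ-FW
  216.64.0.0/10 (216.64.0.0 - 216.127.255.255) -> CORE
  216.99.0.0/17 (216.99.0.0 - 216.99.127.255) -> WAN-GW
  216.99.0.0/21 (216.99.0.0 - 216.99.7.255) -> CORE-SW2
More-specific entries that do NOT match:
  216.99.6.184/30 (216.99.6.184 - 216.99.6.187) does not contain 216.99.6.190
  248.99.6.188/30 (248.99.6.188 - 248.99.6.191) does not contain 216.99.6.190
  216.99.6.48/28 (216.99.6.48 - 216.99.6.63) does not contain 216.99.6.190
  216.99.6.224/27 (216.99.6.224 - 216.99.6.255) does not contain 216.99.6.190
  216.35.6.128/26 (216.35.6.128 - 216.35.6.191) does not contain 216.99.6.190
  216.99.6.0/25 (216.99.6.0 - 216.99.6.127) does not contain 216.99.6.190
  216.99.22.0/23 (216.99.22.0 - 216.99.23.255) does not contain 216.99.6.190
Longest matching prefix is /21 -> next hop CORE-SW2.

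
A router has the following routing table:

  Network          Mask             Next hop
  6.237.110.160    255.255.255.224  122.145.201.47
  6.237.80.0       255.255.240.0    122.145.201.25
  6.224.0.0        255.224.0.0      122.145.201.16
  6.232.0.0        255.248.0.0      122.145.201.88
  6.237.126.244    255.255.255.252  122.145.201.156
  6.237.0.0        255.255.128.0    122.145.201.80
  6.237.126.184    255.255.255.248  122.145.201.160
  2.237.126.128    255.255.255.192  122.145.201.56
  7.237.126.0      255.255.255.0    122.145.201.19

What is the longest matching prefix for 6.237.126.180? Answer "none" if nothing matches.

6.237.0.0/17

Entries matching 6.237.126.180:
  6.224.0.0/11 (6.224.0.0 - 6.255.255.255)
  6.232.0.0/13 (6.232.0.0 - 6.239.255.255)
  6.237.0.0/17 (6.237.0.0 - 6.237.127.255)
Most specific is 6.237.0.0/17.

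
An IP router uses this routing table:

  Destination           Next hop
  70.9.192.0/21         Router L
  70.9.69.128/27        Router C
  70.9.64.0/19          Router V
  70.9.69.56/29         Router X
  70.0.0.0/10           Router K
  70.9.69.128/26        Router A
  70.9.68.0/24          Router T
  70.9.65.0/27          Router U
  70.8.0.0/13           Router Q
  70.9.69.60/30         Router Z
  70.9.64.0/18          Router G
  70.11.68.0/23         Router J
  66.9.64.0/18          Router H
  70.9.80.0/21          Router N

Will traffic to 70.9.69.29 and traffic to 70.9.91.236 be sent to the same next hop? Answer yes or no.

yes

70.9.69.29: longest match 70.9.64.0/19 -> Router V
70.9.91.236: longest match 70.9.64.0/19 -> Router V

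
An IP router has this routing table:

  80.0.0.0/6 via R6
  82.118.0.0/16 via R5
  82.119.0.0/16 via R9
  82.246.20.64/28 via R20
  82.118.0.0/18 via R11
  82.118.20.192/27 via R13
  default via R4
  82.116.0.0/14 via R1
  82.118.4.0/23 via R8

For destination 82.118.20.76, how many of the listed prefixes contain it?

Prefixes containing 82.118.20.76:
  0.0.0.0/0 (default, matches everything)
  80.0.0.0/6 (80.0.0.0 - 83.255.255.255)
  82.116.0.0/14 (82.116.0.0 - 82.119.255.255)
  82.118.0.0/16 (82.118.0.0 - 82.118.255.255)
  82.118.0.0/18 (82.118.0.0 - 82.118.63.255)
Total matching entries: 5.

5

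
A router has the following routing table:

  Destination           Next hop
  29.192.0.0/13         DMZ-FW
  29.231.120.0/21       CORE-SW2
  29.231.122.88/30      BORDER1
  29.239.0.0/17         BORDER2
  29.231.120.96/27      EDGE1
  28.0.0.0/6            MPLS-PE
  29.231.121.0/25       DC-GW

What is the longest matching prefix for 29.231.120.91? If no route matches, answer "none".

Entries matching 29.231.120.91:
  28.0.0.0/6 (28.0.0.0 - 31.255.255.255)
  29.231.120.0/21 (29.231.120.0 - 29.231.127.255)
Most specific is 29.231.120.0/21.

29.231.120.0/21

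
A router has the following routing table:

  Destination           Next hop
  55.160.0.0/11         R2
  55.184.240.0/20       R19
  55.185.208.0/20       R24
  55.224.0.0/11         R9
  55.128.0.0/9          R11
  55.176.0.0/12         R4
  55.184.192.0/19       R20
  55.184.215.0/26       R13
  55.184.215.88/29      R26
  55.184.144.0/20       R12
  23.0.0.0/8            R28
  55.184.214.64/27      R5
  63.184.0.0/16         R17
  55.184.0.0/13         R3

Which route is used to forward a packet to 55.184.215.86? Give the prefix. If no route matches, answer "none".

55.184.192.0/19

Entries matching 55.184.215.86:
  55.128.0.0/9 (55.128.0.0 - 55.255.255.255)
  55.160.0.0/11 (55.160.0.0 - 55.191.255.255)
  55.176.0.0/12 (55.176.0.0 - 55.191.255.255)
  55.184.0.0/13 (55.184.0.0 - 55.191.255.255)
  55.184.192.0/19 (55.184.192.0 - 55.184.223.255)
Most specific is 55.184.192.0/19.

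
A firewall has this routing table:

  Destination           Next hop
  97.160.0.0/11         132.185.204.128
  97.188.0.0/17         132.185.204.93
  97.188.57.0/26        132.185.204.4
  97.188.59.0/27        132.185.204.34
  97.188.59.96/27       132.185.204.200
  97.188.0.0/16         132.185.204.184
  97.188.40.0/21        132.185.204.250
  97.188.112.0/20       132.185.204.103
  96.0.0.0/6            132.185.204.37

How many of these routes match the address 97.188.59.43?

4

Prefixes containing 97.188.59.43:
  96.0.0.0/6 (96.0.0.0 - 99.255.255.255)
  97.160.0.0/11 (97.160.0.0 - 97.191.255.255)
  97.188.0.0/16 (97.188.0.0 - 97.188.255.255)
  97.188.0.0/17 (97.188.0.0 - 97.188.127.255)
Total matching entries: 4.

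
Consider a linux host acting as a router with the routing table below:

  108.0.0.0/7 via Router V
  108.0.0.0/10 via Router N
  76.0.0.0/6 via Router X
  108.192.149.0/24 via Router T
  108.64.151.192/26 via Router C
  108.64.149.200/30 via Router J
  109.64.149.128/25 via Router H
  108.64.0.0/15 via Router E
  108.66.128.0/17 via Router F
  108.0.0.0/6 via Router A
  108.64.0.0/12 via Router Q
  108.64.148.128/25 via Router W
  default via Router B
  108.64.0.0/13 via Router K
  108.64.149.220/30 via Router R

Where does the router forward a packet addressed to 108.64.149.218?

Router E

Routes whose prefix contains 108.64.149.218:
  0.0.0.0/0 (default, matches everything) -> Router B
  108.0.0.0/6 (108.0.0.0 - 111.255.255.255) -> Router A
  108.0.0.0/7 (108.0.0.0 - 109.255.255.255) -> Router V
  108.64.0.0/12 (108.64.0.0 - 108.79.255.255) -> Router Q
  108.64.0.0/13 (108.64.0.0 - 108.71.255.255) -> Router K
  108.64.0.0/15 (108.64.0.0 - 108.65.255.255) -> Router E
More-specific entries that do NOT match:
  108.64.149.200/30 (108.64.149.200 - 108.64.149.203) does not contain 108.64.149.218
  108.64.149.220/30 (108.64.149.220 - 108.64.149.223) does not contain 108.64.149.218
  108.64.151.192/26 (108.64.151.192 - 108.64.151.255) does not contain 108.64.149.218
  109.64.149.128/25 (109.64.149.128 - 109.64.149.255) does not contain 108.64.149.218
  108.64.148.128/25 (108.64.148.128 - 108.64.148.255) does not contain 108.64.149.218
  108.192.149.0/24 (108.192.149.0 - 108.192.149.255) does not contain 108.64.149.218
  108.66.128.0/17 (108.66.128.0 - 108.66.255.255) does not contain 108.64.149.218
Longest matching prefix is /15 -> next hop Router E.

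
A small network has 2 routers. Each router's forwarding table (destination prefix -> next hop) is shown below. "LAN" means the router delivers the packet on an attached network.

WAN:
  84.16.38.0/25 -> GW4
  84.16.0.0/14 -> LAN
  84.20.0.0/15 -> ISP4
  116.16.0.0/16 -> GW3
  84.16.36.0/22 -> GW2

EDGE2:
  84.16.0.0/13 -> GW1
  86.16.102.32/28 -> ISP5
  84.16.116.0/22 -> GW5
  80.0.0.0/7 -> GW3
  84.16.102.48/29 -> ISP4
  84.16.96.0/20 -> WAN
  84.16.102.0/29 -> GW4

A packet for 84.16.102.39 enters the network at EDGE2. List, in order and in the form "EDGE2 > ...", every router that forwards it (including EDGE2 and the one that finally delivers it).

EDGE2 > WAN

At EDGE2: longest match for 84.16.102.39 is 84.16.96.0/20 -> WAN
At WAN: longest match for 84.16.102.39 is 84.16.0.0/14 -> LAN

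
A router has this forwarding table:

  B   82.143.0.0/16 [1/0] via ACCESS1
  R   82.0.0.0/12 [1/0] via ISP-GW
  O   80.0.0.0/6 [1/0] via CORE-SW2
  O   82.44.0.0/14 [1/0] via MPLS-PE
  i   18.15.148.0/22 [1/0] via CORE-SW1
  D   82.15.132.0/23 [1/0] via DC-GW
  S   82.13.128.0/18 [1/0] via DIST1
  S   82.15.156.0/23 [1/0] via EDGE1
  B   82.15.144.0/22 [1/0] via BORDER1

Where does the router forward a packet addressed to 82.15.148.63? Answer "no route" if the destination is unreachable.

ISP-GW

Routes whose prefix contains 82.15.148.63:
  80.0.0.0/6 (80.0.0.0 - 83.255.255.255) -> CORE-SW2
  82.0.0.0/12 (82.0.0.0 - 82.15.255.255) -> ISP-GW
More-specific entries that do NOT match:
  82.15.132.0/23 (82.15.132.0 - 82.15.133.255) does not contain 82.15.148.63
  82.15.156.0/23 (82.15.156.0 - 82.15.157.255) does not contain 82.15.148.63
  18.15.148.0/22 (18.15.148.0 - 18.15.151.255) does not contain 82.15.148.63
  82.15.144.0/22 (82.15.144.0 - 82.15.147.255) does not contain 82.15.148.63
  82.13.128.0/18 (82.13.128.0 - 82.13.191.255) does not contain 82.15.148.63
  82.143.0.0/16 (82.143.0.0 - 82.143.255.255) does not contain 82.15.148.63
  82.44.0.0/14 (82.44.0.0 - 82.47.255.255) does not contain 82.15.148.63
Longest matching prefix is /12 -> next hop ISP-GW.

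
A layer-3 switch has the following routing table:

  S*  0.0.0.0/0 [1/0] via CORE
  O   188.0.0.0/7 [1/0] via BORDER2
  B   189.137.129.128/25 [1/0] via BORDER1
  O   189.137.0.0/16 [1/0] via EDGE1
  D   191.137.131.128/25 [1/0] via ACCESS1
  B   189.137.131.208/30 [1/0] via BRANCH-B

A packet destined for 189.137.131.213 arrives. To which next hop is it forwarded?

Routes whose prefix contains 189.137.131.213:
  0.0.0.0/0 (default, matches everything) -> CORE
  188.0.0.0/7 (188.0.0.0 - 189.255.255.255) -> BORDER2
  189.137.0.0/16 (189.137.0.0 - 189.137.255.255) -> EDGE1
More-specific entries that do NOT match:
  189.137.131.208/30 (189.137.131.208 - 189.137.131.211) does not contain 189.137.131.213
  189.137.129.128/25 (189.137.129.128 - 189.137.129.255) does not contain 189.137.131.213
  191.137.131.128/25 (191.137.131.128 - 191.137.131.255) does not contain 189.137.131.213
Longest matching prefix is /16 -> next hop EDGE1.

EDGE1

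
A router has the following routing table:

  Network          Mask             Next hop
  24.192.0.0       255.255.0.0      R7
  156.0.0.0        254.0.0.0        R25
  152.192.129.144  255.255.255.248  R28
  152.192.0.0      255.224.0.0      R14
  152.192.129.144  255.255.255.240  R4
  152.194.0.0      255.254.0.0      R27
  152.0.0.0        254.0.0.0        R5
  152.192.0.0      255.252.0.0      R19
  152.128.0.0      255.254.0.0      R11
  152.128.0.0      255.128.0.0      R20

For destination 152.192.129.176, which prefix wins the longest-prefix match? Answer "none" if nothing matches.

Entries matching 152.192.129.176:
  152.0.0.0/7 (152.0.0.0 - 153.255.255.255)
  152.128.0.0/9 (152.128.0.0 - 152.255.255.255)
  152.192.0.0/11 (152.192.0.0 - 152.223.255.255)
  152.192.0.0/14 (152.192.0.0 - 152.195.255.255)
Most specific is 152.192.0.0/14.

152.192.0.0/14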